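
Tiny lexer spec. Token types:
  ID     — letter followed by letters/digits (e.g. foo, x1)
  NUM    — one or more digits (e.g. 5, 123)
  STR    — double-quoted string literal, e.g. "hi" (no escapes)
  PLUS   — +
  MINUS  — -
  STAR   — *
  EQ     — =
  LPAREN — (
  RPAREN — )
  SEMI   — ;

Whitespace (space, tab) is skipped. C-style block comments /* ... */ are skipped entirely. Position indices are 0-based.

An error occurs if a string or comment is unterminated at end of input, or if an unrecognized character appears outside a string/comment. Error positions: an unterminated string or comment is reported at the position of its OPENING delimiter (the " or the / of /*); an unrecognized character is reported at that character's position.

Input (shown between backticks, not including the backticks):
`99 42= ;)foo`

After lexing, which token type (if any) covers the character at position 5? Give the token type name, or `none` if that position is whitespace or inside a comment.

pos=0: emit NUM '99' (now at pos=2)
pos=3: emit NUM '42' (now at pos=5)
pos=5: emit EQ '='
pos=7: emit SEMI ';'
pos=8: emit RPAREN ')'
pos=9: emit ID 'foo' (now at pos=12)
DONE. 6 tokens: [NUM, NUM, EQ, SEMI, RPAREN, ID]
Position 5: char is '=' -> EQ

Answer: EQ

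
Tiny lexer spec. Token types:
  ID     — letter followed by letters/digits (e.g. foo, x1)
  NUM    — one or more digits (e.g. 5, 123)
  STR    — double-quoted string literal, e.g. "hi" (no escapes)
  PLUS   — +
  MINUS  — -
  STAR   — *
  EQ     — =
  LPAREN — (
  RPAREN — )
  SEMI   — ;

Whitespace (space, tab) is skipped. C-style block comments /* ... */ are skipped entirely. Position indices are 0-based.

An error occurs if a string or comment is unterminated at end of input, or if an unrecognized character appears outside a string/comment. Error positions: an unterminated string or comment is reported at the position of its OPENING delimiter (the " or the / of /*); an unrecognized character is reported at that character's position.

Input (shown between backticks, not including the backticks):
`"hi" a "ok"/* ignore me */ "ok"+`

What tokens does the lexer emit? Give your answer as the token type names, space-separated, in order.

pos=0: enter STRING mode
pos=0: emit STR "hi" (now at pos=4)
pos=5: emit ID 'a' (now at pos=6)
pos=7: enter STRING mode
pos=7: emit STR "ok" (now at pos=11)
pos=11: enter COMMENT mode (saw '/*')
exit COMMENT mode (now at pos=26)
pos=27: enter STRING mode
pos=27: emit STR "ok" (now at pos=31)
pos=31: emit PLUS '+'
DONE. 5 tokens: [STR, ID, STR, STR, PLUS]

Answer: STR ID STR STR PLUS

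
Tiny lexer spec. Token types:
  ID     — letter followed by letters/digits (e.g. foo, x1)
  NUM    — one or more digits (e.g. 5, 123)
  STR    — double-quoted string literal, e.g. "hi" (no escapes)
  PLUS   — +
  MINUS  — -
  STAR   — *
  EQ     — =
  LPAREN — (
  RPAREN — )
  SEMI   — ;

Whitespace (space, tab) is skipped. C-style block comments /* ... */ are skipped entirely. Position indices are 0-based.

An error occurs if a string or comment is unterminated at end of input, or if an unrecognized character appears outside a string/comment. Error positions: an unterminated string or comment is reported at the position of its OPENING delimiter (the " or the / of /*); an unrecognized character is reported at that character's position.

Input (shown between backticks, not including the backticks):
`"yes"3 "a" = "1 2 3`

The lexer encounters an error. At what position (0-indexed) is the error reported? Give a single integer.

pos=0: enter STRING mode
pos=0: emit STR "yes" (now at pos=5)
pos=5: emit NUM '3' (now at pos=6)
pos=7: enter STRING mode
pos=7: emit STR "a" (now at pos=10)
pos=11: emit EQ '='
pos=13: enter STRING mode
pos=13: ERROR — unterminated string

Answer: 13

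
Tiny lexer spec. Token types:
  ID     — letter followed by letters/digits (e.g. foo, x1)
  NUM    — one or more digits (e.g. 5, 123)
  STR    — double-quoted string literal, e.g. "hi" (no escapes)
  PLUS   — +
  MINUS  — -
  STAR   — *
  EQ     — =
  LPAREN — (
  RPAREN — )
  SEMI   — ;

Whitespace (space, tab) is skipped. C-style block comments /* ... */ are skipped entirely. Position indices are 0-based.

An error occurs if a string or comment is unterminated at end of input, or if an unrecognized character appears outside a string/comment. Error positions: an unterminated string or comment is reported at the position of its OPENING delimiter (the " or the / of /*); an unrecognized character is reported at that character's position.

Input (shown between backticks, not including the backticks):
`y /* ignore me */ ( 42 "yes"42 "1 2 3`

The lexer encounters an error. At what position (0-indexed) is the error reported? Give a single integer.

Answer: 31

Derivation:
pos=0: emit ID 'y' (now at pos=1)
pos=2: enter COMMENT mode (saw '/*')
exit COMMENT mode (now at pos=17)
pos=18: emit LPAREN '('
pos=20: emit NUM '42' (now at pos=22)
pos=23: enter STRING mode
pos=23: emit STR "yes" (now at pos=28)
pos=28: emit NUM '42' (now at pos=30)
pos=31: enter STRING mode
pos=31: ERROR — unterminated string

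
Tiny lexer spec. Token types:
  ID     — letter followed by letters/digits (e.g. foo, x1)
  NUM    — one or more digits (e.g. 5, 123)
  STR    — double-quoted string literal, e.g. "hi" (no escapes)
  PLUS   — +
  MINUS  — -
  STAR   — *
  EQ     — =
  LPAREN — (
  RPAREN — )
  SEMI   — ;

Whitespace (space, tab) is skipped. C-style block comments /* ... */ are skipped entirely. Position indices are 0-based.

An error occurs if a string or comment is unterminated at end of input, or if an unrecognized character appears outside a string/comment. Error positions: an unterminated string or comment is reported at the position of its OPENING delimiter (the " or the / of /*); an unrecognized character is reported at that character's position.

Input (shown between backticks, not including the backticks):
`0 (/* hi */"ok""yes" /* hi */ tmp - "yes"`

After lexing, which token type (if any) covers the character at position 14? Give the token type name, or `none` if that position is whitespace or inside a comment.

pos=0: emit NUM '0' (now at pos=1)
pos=2: emit LPAREN '('
pos=3: enter COMMENT mode (saw '/*')
exit COMMENT mode (now at pos=11)
pos=11: enter STRING mode
pos=11: emit STR "ok" (now at pos=15)
pos=15: enter STRING mode
pos=15: emit STR "yes" (now at pos=20)
pos=21: enter COMMENT mode (saw '/*')
exit COMMENT mode (now at pos=29)
pos=30: emit ID 'tmp' (now at pos=33)
pos=34: emit MINUS '-'
pos=36: enter STRING mode
pos=36: emit STR "yes" (now at pos=41)
DONE. 7 tokens: [NUM, LPAREN, STR, STR, ID, MINUS, STR]
Position 14: char is '"' -> STR

Answer: STR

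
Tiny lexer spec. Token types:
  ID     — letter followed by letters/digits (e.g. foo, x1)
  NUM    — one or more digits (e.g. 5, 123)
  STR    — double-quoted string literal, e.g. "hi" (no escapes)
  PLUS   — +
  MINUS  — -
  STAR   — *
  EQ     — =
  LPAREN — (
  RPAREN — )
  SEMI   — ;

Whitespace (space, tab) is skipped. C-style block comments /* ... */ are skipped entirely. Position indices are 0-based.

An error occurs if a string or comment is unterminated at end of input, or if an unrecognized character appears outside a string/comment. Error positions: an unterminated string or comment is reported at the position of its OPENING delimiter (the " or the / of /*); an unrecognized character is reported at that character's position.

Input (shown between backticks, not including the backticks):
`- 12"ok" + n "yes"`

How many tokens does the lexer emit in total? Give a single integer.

pos=0: emit MINUS '-'
pos=2: emit NUM '12' (now at pos=4)
pos=4: enter STRING mode
pos=4: emit STR "ok" (now at pos=8)
pos=9: emit PLUS '+'
pos=11: emit ID 'n' (now at pos=12)
pos=13: enter STRING mode
pos=13: emit STR "yes" (now at pos=18)
DONE. 6 tokens: [MINUS, NUM, STR, PLUS, ID, STR]

Answer: 6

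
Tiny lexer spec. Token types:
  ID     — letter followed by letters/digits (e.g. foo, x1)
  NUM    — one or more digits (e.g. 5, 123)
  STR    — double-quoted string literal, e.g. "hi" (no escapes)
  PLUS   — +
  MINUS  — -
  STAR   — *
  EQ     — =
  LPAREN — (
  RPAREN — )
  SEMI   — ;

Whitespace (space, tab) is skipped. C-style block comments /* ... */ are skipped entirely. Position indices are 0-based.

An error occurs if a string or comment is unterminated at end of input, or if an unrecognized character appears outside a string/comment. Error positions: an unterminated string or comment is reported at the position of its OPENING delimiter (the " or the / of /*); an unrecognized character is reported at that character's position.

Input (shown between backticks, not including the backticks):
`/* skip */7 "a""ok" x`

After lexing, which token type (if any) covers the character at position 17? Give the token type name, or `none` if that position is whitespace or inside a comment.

Answer: STR

Derivation:
pos=0: enter COMMENT mode (saw '/*')
exit COMMENT mode (now at pos=10)
pos=10: emit NUM '7' (now at pos=11)
pos=12: enter STRING mode
pos=12: emit STR "a" (now at pos=15)
pos=15: enter STRING mode
pos=15: emit STR "ok" (now at pos=19)
pos=20: emit ID 'x' (now at pos=21)
DONE. 4 tokens: [NUM, STR, STR, ID]
Position 17: char is 'k' -> STR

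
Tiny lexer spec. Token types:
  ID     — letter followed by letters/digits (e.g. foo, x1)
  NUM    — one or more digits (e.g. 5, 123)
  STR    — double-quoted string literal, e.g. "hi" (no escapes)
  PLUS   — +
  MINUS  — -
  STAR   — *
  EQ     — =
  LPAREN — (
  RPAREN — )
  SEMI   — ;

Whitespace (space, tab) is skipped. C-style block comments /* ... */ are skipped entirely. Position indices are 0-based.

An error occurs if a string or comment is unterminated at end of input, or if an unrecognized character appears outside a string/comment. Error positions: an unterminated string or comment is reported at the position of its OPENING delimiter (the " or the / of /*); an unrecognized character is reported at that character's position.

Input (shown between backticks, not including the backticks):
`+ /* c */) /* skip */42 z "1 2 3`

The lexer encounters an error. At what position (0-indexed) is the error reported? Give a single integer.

Answer: 26

Derivation:
pos=0: emit PLUS '+'
pos=2: enter COMMENT mode (saw '/*')
exit COMMENT mode (now at pos=9)
pos=9: emit RPAREN ')'
pos=11: enter COMMENT mode (saw '/*')
exit COMMENT mode (now at pos=21)
pos=21: emit NUM '42' (now at pos=23)
pos=24: emit ID 'z' (now at pos=25)
pos=26: enter STRING mode
pos=26: ERROR — unterminated string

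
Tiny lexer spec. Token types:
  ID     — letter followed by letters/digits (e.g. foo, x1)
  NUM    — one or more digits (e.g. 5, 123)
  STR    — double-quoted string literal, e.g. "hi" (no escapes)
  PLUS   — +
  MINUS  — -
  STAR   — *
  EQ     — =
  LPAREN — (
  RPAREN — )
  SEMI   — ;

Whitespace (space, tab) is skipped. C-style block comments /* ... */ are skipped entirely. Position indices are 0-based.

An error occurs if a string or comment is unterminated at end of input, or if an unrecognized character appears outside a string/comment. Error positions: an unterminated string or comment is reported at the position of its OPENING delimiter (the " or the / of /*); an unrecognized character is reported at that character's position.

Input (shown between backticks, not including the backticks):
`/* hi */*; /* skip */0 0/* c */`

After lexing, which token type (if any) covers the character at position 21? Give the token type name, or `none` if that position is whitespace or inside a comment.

pos=0: enter COMMENT mode (saw '/*')
exit COMMENT mode (now at pos=8)
pos=8: emit STAR '*'
pos=9: emit SEMI ';'
pos=11: enter COMMENT mode (saw '/*')
exit COMMENT mode (now at pos=21)
pos=21: emit NUM '0' (now at pos=22)
pos=23: emit NUM '0' (now at pos=24)
pos=24: enter COMMENT mode (saw '/*')
exit COMMENT mode (now at pos=31)
DONE. 4 tokens: [STAR, SEMI, NUM, NUM]
Position 21: char is '0' -> NUM

Answer: NUM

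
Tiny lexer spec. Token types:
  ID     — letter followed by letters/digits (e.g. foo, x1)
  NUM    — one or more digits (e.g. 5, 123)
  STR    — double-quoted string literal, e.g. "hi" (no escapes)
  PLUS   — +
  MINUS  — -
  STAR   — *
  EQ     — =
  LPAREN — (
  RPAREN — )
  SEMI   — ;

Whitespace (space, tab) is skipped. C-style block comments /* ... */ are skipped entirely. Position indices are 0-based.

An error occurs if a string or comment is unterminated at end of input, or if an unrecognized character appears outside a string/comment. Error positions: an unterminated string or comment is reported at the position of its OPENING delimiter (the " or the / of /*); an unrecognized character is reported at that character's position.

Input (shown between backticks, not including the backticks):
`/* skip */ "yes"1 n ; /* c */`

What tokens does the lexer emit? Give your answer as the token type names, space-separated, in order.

Answer: STR NUM ID SEMI

Derivation:
pos=0: enter COMMENT mode (saw '/*')
exit COMMENT mode (now at pos=10)
pos=11: enter STRING mode
pos=11: emit STR "yes" (now at pos=16)
pos=16: emit NUM '1' (now at pos=17)
pos=18: emit ID 'n' (now at pos=19)
pos=20: emit SEMI ';'
pos=22: enter COMMENT mode (saw '/*')
exit COMMENT mode (now at pos=29)
DONE. 4 tokens: [STR, NUM, ID, SEMI]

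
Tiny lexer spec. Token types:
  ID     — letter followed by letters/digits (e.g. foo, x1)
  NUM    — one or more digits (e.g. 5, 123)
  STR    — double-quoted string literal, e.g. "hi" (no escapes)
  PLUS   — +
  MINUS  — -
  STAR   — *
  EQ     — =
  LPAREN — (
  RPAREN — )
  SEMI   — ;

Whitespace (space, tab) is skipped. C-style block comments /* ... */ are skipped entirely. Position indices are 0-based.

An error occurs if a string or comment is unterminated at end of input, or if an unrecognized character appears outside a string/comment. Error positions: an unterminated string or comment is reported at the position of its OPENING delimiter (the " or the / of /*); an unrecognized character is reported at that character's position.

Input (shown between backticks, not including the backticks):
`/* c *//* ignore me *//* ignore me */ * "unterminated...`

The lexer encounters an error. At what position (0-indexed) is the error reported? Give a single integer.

Answer: 40

Derivation:
pos=0: enter COMMENT mode (saw '/*')
exit COMMENT mode (now at pos=7)
pos=7: enter COMMENT mode (saw '/*')
exit COMMENT mode (now at pos=22)
pos=22: enter COMMENT mode (saw '/*')
exit COMMENT mode (now at pos=37)
pos=38: emit STAR '*'
pos=40: enter STRING mode
pos=40: ERROR — unterminated string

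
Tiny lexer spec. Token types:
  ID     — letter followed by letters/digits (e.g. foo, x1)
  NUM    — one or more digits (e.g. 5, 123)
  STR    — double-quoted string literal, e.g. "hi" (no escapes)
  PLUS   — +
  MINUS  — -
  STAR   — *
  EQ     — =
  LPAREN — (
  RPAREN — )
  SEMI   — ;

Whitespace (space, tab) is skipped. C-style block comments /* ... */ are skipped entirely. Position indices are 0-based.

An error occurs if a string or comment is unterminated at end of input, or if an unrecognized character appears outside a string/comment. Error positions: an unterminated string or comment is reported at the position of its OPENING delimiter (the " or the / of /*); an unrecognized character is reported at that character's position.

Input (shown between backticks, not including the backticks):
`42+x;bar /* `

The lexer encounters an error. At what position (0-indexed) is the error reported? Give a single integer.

pos=0: emit NUM '42' (now at pos=2)
pos=2: emit PLUS '+'
pos=3: emit ID 'x' (now at pos=4)
pos=4: emit SEMI ';'
pos=5: emit ID 'bar' (now at pos=8)
pos=9: enter COMMENT mode (saw '/*')
pos=9: ERROR — unterminated comment (reached EOF)

Answer: 9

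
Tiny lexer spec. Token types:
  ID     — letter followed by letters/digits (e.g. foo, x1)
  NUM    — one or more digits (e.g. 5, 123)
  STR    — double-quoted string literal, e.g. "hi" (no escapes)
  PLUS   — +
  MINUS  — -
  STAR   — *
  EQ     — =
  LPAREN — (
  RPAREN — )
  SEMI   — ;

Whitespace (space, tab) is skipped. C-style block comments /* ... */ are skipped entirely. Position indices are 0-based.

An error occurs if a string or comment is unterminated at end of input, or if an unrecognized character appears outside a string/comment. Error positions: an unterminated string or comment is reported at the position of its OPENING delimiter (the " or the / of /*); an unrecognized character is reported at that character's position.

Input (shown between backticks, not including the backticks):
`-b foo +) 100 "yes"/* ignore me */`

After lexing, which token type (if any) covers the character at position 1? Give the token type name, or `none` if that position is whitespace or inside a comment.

Answer: ID

Derivation:
pos=0: emit MINUS '-'
pos=1: emit ID 'b' (now at pos=2)
pos=3: emit ID 'foo' (now at pos=6)
pos=7: emit PLUS '+'
pos=8: emit RPAREN ')'
pos=10: emit NUM '100' (now at pos=13)
pos=14: enter STRING mode
pos=14: emit STR "yes" (now at pos=19)
pos=19: enter COMMENT mode (saw '/*')
exit COMMENT mode (now at pos=34)
DONE. 7 tokens: [MINUS, ID, ID, PLUS, RPAREN, NUM, STR]
Position 1: char is 'b' -> ID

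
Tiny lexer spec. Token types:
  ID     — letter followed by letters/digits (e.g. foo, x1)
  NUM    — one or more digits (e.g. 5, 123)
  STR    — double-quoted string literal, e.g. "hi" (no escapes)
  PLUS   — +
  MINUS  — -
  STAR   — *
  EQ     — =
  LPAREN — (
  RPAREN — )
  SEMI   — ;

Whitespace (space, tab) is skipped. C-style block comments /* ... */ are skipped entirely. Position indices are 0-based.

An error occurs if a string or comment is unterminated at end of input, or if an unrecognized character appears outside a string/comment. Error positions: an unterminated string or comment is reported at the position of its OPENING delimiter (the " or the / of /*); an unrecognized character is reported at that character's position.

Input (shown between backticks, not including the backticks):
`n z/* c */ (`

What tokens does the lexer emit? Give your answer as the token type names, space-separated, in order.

Answer: ID ID LPAREN

Derivation:
pos=0: emit ID 'n' (now at pos=1)
pos=2: emit ID 'z' (now at pos=3)
pos=3: enter COMMENT mode (saw '/*')
exit COMMENT mode (now at pos=10)
pos=11: emit LPAREN '('
DONE. 3 tokens: [ID, ID, LPAREN]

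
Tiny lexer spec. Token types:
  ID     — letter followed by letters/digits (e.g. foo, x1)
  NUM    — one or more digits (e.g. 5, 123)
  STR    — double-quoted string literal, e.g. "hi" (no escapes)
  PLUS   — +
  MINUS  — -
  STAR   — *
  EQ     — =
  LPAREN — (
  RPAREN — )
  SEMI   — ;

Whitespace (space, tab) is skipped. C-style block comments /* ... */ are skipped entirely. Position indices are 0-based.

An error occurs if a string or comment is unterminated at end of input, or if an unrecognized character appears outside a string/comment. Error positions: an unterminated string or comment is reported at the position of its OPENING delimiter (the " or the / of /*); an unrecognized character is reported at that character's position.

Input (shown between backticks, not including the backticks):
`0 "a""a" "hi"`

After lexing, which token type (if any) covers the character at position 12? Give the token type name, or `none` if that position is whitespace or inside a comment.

Answer: STR

Derivation:
pos=0: emit NUM '0' (now at pos=1)
pos=2: enter STRING mode
pos=2: emit STR "a" (now at pos=5)
pos=5: enter STRING mode
pos=5: emit STR "a" (now at pos=8)
pos=9: enter STRING mode
pos=9: emit STR "hi" (now at pos=13)
DONE. 4 tokens: [NUM, STR, STR, STR]
Position 12: char is '"' -> STR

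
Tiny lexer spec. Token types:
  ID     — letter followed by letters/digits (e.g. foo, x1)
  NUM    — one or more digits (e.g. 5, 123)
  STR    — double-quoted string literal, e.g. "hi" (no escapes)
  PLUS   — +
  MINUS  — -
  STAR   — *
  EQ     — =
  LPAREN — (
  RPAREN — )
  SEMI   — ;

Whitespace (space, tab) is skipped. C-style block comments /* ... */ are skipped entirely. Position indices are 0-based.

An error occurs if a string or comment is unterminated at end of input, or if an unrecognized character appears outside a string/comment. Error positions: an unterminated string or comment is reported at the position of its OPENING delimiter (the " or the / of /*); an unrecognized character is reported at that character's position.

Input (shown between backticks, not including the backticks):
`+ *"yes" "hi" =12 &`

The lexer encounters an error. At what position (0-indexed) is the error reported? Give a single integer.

pos=0: emit PLUS '+'
pos=2: emit STAR '*'
pos=3: enter STRING mode
pos=3: emit STR "yes" (now at pos=8)
pos=9: enter STRING mode
pos=9: emit STR "hi" (now at pos=13)
pos=14: emit EQ '='
pos=15: emit NUM '12' (now at pos=17)
pos=18: ERROR — unrecognized char '&'

Answer: 18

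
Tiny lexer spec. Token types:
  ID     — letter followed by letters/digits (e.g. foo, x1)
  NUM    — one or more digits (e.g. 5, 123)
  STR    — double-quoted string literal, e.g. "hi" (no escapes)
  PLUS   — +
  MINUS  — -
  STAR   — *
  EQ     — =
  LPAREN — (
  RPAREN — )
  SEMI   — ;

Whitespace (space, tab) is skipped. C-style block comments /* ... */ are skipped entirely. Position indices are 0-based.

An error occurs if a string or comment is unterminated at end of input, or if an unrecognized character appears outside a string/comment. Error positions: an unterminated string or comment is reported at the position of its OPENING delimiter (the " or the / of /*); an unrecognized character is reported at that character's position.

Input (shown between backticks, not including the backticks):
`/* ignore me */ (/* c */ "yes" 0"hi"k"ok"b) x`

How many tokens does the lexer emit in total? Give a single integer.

pos=0: enter COMMENT mode (saw '/*')
exit COMMENT mode (now at pos=15)
pos=16: emit LPAREN '('
pos=17: enter COMMENT mode (saw '/*')
exit COMMENT mode (now at pos=24)
pos=25: enter STRING mode
pos=25: emit STR "yes" (now at pos=30)
pos=31: emit NUM '0' (now at pos=32)
pos=32: enter STRING mode
pos=32: emit STR "hi" (now at pos=36)
pos=36: emit ID 'k' (now at pos=37)
pos=37: enter STRING mode
pos=37: emit STR "ok" (now at pos=41)
pos=41: emit ID 'b' (now at pos=42)
pos=42: emit RPAREN ')'
pos=44: emit ID 'x' (now at pos=45)
DONE. 9 tokens: [LPAREN, STR, NUM, STR, ID, STR, ID, RPAREN, ID]

Answer: 9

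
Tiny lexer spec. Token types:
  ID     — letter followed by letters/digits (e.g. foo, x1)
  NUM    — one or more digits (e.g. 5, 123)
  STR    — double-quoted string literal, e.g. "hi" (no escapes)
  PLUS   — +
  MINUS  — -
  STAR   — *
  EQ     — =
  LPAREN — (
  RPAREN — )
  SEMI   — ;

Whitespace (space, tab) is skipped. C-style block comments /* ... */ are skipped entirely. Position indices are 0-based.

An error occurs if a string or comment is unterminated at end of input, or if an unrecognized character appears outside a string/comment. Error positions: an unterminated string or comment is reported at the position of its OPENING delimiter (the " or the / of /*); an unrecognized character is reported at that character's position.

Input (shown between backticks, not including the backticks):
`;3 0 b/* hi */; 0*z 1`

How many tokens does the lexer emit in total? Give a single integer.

pos=0: emit SEMI ';'
pos=1: emit NUM '3' (now at pos=2)
pos=3: emit NUM '0' (now at pos=4)
pos=5: emit ID 'b' (now at pos=6)
pos=6: enter COMMENT mode (saw '/*')
exit COMMENT mode (now at pos=14)
pos=14: emit SEMI ';'
pos=16: emit NUM '0' (now at pos=17)
pos=17: emit STAR '*'
pos=18: emit ID 'z' (now at pos=19)
pos=20: emit NUM '1' (now at pos=21)
DONE. 9 tokens: [SEMI, NUM, NUM, ID, SEMI, NUM, STAR, ID, NUM]

Answer: 9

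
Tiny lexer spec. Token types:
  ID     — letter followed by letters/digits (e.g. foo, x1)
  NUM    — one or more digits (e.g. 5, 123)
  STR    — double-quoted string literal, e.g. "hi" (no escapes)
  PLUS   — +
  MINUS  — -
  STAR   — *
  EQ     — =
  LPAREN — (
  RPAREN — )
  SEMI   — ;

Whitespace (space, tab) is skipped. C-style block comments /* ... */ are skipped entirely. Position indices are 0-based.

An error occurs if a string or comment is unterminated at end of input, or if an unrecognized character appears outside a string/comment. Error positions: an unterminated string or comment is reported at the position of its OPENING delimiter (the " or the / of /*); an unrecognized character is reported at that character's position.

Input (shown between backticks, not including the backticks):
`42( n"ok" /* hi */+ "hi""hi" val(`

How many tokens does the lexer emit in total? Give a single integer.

pos=0: emit NUM '42' (now at pos=2)
pos=2: emit LPAREN '('
pos=4: emit ID 'n' (now at pos=5)
pos=5: enter STRING mode
pos=5: emit STR "ok" (now at pos=9)
pos=10: enter COMMENT mode (saw '/*')
exit COMMENT mode (now at pos=18)
pos=18: emit PLUS '+'
pos=20: enter STRING mode
pos=20: emit STR "hi" (now at pos=24)
pos=24: enter STRING mode
pos=24: emit STR "hi" (now at pos=28)
pos=29: emit ID 'val' (now at pos=32)
pos=32: emit LPAREN '('
DONE. 9 tokens: [NUM, LPAREN, ID, STR, PLUS, STR, STR, ID, LPAREN]

Answer: 9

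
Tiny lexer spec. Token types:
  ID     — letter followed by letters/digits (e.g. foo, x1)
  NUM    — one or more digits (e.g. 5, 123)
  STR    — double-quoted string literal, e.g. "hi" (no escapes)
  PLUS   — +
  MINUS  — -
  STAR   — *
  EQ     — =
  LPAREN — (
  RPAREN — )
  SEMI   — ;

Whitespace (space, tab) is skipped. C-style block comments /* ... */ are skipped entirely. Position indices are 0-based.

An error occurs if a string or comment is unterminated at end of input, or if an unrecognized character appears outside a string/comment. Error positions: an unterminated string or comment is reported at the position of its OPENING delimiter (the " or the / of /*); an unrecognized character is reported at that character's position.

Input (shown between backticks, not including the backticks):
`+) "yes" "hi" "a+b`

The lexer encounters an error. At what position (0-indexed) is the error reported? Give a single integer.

Answer: 14

Derivation:
pos=0: emit PLUS '+'
pos=1: emit RPAREN ')'
pos=3: enter STRING mode
pos=3: emit STR "yes" (now at pos=8)
pos=9: enter STRING mode
pos=9: emit STR "hi" (now at pos=13)
pos=14: enter STRING mode
pos=14: ERROR — unterminated string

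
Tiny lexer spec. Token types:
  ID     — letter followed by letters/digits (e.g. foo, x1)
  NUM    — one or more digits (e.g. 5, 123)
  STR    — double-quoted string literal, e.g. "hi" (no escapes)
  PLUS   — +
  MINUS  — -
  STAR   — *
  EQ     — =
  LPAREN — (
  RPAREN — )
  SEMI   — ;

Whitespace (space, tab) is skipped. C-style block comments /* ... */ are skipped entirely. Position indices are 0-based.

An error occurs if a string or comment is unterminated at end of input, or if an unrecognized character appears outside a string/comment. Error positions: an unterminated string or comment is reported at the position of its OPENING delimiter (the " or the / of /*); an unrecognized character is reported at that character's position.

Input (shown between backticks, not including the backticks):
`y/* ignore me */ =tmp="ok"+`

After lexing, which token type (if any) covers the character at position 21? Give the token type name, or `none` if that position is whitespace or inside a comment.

pos=0: emit ID 'y' (now at pos=1)
pos=1: enter COMMENT mode (saw '/*')
exit COMMENT mode (now at pos=16)
pos=17: emit EQ '='
pos=18: emit ID 'tmp' (now at pos=21)
pos=21: emit EQ '='
pos=22: enter STRING mode
pos=22: emit STR "ok" (now at pos=26)
pos=26: emit PLUS '+'
DONE. 6 tokens: [ID, EQ, ID, EQ, STR, PLUS]
Position 21: char is '=' -> EQ

Answer: EQ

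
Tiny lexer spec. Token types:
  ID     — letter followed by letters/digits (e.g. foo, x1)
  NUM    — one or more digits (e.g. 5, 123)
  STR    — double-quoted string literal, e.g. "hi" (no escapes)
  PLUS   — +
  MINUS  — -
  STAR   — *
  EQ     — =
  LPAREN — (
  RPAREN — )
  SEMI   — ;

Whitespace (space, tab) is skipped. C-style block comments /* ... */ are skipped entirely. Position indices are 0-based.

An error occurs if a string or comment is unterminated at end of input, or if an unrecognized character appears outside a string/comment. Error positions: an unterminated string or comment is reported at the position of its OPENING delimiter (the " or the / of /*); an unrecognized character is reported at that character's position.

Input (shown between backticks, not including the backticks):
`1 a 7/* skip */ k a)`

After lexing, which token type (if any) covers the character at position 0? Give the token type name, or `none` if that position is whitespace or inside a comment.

Answer: NUM

Derivation:
pos=0: emit NUM '1' (now at pos=1)
pos=2: emit ID 'a' (now at pos=3)
pos=4: emit NUM '7' (now at pos=5)
pos=5: enter COMMENT mode (saw '/*')
exit COMMENT mode (now at pos=15)
pos=16: emit ID 'k' (now at pos=17)
pos=18: emit ID 'a' (now at pos=19)
pos=19: emit RPAREN ')'
DONE. 6 tokens: [NUM, ID, NUM, ID, ID, RPAREN]
Position 0: char is '1' -> NUM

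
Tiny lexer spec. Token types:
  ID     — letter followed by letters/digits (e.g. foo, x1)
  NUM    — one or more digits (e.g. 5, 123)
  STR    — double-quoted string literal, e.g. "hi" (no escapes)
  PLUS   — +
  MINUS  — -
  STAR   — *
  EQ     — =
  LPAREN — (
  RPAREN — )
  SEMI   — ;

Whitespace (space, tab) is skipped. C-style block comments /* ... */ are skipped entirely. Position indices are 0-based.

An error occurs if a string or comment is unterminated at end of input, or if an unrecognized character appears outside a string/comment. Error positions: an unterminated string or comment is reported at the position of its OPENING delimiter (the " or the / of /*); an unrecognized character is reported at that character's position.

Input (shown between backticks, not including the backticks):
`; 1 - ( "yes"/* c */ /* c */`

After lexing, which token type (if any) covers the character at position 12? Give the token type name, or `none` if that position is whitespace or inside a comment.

pos=0: emit SEMI ';'
pos=2: emit NUM '1' (now at pos=3)
pos=4: emit MINUS '-'
pos=6: emit LPAREN '('
pos=8: enter STRING mode
pos=8: emit STR "yes" (now at pos=13)
pos=13: enter COMMENT mode (saw '/*')
exit COMMENT mode (now at pos=20)
pos=21: enter COMMENT mode (saw '/*')
exit COMMENT mode (now at pos=28)
DONE. 5 tokens: [SEMI, NUM, MINUS, LPAREN, STR]
Position 12: char is '"' -> STR

Answer: STR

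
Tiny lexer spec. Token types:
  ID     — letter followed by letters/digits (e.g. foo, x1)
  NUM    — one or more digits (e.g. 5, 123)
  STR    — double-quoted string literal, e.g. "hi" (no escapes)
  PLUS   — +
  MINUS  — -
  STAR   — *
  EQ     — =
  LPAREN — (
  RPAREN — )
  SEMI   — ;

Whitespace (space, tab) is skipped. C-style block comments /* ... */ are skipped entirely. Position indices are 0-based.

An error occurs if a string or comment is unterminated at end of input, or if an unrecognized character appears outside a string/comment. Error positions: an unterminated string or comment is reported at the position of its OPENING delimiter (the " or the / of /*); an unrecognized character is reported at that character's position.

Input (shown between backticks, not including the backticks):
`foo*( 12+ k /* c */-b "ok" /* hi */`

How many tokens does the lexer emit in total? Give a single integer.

Answer: 9

Derivation:
pos=0: emit ID 'foo' (now at pos=3)
pos=3: emit STAR '*'
pos=4: emit LPAREN '('
pos=6: emit NUM '12' (now at pos=8)
pos=8: emit PLUS '+'
pos=10: emit ID 'k' (now at pos=11)
pos=12: enter COMMENT mode (saw '/*')
exit COMMENT mode (now at pos=19)
pos=19: emit MINUS '-'
pos=20: emit ID 'b' (now at pos=21)
pos=22: enter STRING mode
pos=22: emit STR "ok" (now at pos=26)
pos=27: enter COMMENT mode (saw '/*')
exit COMMENT mode (now at pos=35)
DONE. 9 tokens: [ID, STAR, LPAREN, NUM, PLUS, ID, MINUS, ID, STR]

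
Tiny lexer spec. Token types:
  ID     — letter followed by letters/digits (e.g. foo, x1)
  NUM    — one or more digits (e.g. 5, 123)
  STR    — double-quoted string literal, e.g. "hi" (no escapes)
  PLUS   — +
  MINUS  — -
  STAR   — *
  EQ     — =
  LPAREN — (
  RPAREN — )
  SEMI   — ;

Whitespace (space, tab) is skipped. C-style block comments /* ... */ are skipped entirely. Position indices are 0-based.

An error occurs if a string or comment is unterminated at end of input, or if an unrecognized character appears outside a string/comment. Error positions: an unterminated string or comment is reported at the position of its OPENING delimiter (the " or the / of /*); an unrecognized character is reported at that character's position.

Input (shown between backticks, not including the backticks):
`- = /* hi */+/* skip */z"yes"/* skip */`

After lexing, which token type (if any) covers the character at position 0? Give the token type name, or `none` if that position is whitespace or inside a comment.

Answer: MINUS

Derivation:
pos=0: emit MINUS '-'
pos=2: emit EQ '='
pos=4: enter COMMENT mode (saw '/*')
exit COMMENT mode (now at pos=12)
pos=12: emit PLUS '+'
pos=13: enter COMMENT mode (saw '/*')
exit COMMENT mode (now at pos=23)
pos=23: emit ID 'z' (now at pos=24)
pos=24: enter STRING mode
pos=24: emit STR "yes" (now at pos=29)
pos=29: enter COMMENT mode (saw '/*')
exit COMMENT mode (now at pos=39)
DONE. 5 tokens: [MINUS, EQ, PLUS, ID, STR]
Position 0: char is '-' -> MINUS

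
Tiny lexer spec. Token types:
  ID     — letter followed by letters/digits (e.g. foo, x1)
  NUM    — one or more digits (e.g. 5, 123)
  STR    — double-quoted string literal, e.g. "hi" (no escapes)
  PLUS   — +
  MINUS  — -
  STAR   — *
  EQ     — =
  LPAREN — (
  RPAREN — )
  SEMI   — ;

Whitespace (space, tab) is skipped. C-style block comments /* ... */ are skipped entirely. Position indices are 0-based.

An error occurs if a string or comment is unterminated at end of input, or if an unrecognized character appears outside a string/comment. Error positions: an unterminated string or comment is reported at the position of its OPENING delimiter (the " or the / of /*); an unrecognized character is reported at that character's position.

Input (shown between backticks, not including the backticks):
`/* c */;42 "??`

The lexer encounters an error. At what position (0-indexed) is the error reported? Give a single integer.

Answer: 11

Derivation:
pos=0: enter COMMENT mode (saw '/*')
exit COMMENT mode (now at pos=7)
pos=7: emit SEMI ';'
pos=8: emit NUM '42' (now at pos=10)
pos=11: enter STRING mode
pos=11: ERROR — unterminated string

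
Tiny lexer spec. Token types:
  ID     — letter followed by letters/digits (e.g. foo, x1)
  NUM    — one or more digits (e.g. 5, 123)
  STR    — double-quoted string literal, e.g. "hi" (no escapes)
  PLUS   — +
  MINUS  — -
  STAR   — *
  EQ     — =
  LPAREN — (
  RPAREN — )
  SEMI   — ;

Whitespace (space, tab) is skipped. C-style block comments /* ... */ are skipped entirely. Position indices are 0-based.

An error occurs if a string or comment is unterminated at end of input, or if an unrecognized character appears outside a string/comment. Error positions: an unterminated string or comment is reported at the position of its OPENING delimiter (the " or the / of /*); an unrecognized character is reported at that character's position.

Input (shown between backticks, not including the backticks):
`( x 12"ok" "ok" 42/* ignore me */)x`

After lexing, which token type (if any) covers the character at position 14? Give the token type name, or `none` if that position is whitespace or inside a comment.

pos=0: emit LPAREN '('
pos=2: emit ID 'x' (now at pos=3)
pos=4: emit NUM '12' (now at pos=6)
pos=6: enter STRING mode
pos=6: emit STR "ok" (now at pos=10)
pos=11: enter STRING mode
pos=11: emit STR "ok" (now at pos=15)
pos=16: emit NUM '42' (now at pos=18)
pos=18: enter COMMENT mode (saw '/*')
exit COMMENT mode (now at pos=33)
pos=33: emit RPAREN ')'
pos=34: emit ID 'x' (now at pos=35)
DONE. 8 tokens: [LPAREN, ID, NUM, STR, STR, NUM, RPAREN, ID]
Position 14: char is '"' -> STR

Answer: STR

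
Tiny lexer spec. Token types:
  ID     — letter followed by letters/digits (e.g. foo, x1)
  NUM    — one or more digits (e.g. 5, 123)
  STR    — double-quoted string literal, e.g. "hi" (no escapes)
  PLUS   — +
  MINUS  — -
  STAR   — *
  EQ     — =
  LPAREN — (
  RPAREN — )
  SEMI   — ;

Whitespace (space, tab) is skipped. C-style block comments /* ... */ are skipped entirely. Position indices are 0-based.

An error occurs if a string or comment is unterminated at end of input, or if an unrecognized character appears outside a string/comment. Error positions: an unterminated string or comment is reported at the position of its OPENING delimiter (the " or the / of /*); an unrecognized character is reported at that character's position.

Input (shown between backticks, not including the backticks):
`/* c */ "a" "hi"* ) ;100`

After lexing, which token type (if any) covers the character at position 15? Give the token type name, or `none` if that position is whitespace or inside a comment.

pos=0: enter COMMENT mode (saw '/*')
exit COMMENT mode (now at pos=7)
pos=8: enter STRING mode
pos=8: emit STR "a" (now at pos=11)
pos=12: enter STRING mode
pos=12: emit STR "hi" (now at pos=16)
pos=16: emit STAR '*'
pos=18: emit RPAREN ')'
pos=20: emit SEMI ';'
pos=21: emit NUM '100' (now at pos=24)
DONE. 6 tokens: [STR, STR, STAR, RPAREN, SEMI, NUM]
Position 15: char is '"' -> STR

Answer: STR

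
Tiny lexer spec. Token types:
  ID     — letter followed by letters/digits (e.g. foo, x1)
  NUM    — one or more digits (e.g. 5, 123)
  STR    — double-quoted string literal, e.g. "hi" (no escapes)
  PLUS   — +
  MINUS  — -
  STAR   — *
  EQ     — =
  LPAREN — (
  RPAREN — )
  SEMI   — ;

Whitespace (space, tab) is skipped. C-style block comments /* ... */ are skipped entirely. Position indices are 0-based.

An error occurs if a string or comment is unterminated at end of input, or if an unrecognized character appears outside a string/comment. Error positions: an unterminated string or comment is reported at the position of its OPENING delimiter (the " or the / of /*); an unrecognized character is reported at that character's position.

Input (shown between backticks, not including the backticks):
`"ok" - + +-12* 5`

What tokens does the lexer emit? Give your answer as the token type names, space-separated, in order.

pos=0: enter STRING mode
pos=0: emit STR "ok" (now at pos=4)
pos=5: emit MINUS '-'
pos=7: emit PLUS '+'
pos=9: emit PLUS '+'
pos=10: emit MINUS '-'
pos=11: emit NUM '12' (now at pos=13)
pos=13: emit STAR '*'
pos=15: emit NUM '5' (now at pos=16)
DONE. 8 tokens: [STR, MINUS, PLUS, PLUS, MINUS, NUM, STAR, NUM]

Answer: STR MINUS PLUS PLUS MINUS NUM STAR NUM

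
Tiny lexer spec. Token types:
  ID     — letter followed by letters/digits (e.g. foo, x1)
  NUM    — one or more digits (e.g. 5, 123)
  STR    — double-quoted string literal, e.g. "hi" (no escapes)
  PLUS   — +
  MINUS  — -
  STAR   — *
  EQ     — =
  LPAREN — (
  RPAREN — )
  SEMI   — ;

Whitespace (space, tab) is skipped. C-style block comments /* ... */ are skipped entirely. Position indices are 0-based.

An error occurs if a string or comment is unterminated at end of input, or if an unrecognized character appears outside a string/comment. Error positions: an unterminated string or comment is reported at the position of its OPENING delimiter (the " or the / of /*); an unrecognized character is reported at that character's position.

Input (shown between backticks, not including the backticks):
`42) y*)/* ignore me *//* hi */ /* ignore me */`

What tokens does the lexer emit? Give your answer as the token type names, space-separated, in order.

pos=0: emit NUM '42' (now at pos=2)
pos=2: emit RPAREN ')'
pos=4: emit ID 'y' (now at pos=5)
pos=5: emit STAR '*'
pos=6: emit RPAREN ')'
pos=7: enter COMMENT mode (saw '/*')
exit COMMENT mode (now at pos=22)
pos=22: enter COMMENT mode (saw '/*')
exit COMMENT mode (now at pos=30)
pos=31: enter COMMENT mode (saw '/*')
exit COMMENT mode (now at pos=46)
DONE. 5 tokens: [NUM, RPAREN, ID, STAR, RPAREN]

Answer: NUM RPAREN ID STAR RPAREN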